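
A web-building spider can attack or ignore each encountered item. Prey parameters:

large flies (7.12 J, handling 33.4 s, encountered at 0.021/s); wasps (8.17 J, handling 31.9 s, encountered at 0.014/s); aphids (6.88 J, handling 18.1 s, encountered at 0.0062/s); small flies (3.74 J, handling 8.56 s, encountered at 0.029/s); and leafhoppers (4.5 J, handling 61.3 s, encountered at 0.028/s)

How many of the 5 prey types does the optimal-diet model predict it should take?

Profitabilities (E/h, J/s): small flies 0.437, aphids 0.38, wasps 0.256, large flies 0.213, leafhoppers 0.0734. Add prey in this order while the next type's profitability exceeds the intake rate on those already taken.
Rate on top 1: 0.08689. aphids: 0.38 > 0.08689 → include.
Rate on top 2: 0.1111. wasps: 0.256 > 0.1111 → include.
Rate on top 3: 0.1469. large flies: 0.213 > 0.1469 → include.
Rate on top 4: 0.1654. leafhoppers: 0.0734 < 0.1654 → exclude; stop.
Optimal diet: small flies, aphids, wasps, large flies — 4 of 5 types.

4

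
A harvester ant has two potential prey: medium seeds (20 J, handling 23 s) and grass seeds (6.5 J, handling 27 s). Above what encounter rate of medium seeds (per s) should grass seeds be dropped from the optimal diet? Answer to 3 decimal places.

0.017 per s

The zero-one rule: include grass seeds iff E₂/h₂ > λE₁/(1+λh₁). Equality gives the switch point.
λE₁h₂ = E₂ + λE₂h₁ ⇒ λ = E₂/(E₁h₂ − E₂h₁) = 6.5/(540 − 149.5) = 0.01665 per s.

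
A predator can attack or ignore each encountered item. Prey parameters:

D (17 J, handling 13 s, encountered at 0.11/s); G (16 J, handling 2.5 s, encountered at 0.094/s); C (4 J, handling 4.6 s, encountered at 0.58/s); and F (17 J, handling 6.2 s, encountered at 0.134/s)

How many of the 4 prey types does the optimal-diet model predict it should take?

2

E/h in descending order: G 6.4, F 2.74, D 1.31, C 0.87 J/s. The optimal diet is the largest prefix of this list for which every included type satisfies E_i/h_i > R on the types above it.
Rate on top 1: 1.218. F: 2.74 > 1.218 → include.
Rate on top 2: 1.831. D: 1.31 < 1.831 → exclude; stop.
Optimal diet: G, F — 2 of 4 types.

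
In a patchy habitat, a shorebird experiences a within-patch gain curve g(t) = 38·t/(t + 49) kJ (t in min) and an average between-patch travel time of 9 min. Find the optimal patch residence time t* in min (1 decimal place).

Maximise g(t)/(T+t): set derivative to zero → g'(t)(T+t) = g(t).
g'(t) = 38·49/(t + 49)². Setting 38·49/(t+49)² = 38t/[(t+49)(9+t)] gives 49(9+t) = t(t+49), so t² = 49×9 = 441.
t* = √441 = 21 min.

21.0 min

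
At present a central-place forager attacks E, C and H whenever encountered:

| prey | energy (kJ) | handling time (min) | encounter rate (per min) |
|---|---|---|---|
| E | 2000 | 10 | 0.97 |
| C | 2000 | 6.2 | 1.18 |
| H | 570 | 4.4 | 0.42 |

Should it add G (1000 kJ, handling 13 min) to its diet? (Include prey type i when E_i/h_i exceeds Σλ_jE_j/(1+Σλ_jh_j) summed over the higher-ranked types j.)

Intake rate on the current diet: R = (0.97×2000 + 1.18×2000 + 0.42×570) / (1 + 0.97×10 + 1.18×6.2 + 0.42×4.4) = 4539/19.86 = 228.5 kJ/min.
G: E/h = 1000/13 = 76.92 kJ/min.
76.92 < 228.5, so adding G would lower the average — exclude it.

No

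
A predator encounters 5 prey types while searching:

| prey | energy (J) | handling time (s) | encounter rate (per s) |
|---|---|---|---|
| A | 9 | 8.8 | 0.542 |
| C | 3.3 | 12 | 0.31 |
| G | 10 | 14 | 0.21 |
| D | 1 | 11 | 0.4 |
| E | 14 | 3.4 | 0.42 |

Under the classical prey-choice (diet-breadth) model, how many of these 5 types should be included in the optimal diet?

Rank by E/h (J/s): E 4.12, A 1.02, G 0.714, C 0.275, D 0.0909. Include each in turn until the next type's E/h falls below the running intake rate.
Rate on top 1: 2.422. A: 1.02 < 2.422 → exclude; stop.
Optimal diet: E — 1 of 5 types.

1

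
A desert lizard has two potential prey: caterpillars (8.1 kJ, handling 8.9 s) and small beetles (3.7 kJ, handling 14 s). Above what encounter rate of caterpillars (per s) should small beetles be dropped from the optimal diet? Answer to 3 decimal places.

0.046 per s

At the threshold, the rate on caterpillars alone equals the profitability of small beetles: λ·8.1/(1 + λ·8.9) = 3.7/14 = 0.2643.
Rearranging, λ(8.1 − 0.2643×8.9) = 0.2643, so λ = 0.2643/5.748 = 0.04598 per s.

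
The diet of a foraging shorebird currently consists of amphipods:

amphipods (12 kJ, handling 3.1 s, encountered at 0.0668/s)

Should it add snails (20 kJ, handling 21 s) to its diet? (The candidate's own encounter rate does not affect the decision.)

Yes

On amphipods alone, R = ΣλE/(1+Σλh) = 0.8016/1.207 = 0.6641 kJ/s.
snails: E/h = 20/21 = 0.9524 kJ/s.
0.9524 > 0.6641, so adding snails raises the average — include it.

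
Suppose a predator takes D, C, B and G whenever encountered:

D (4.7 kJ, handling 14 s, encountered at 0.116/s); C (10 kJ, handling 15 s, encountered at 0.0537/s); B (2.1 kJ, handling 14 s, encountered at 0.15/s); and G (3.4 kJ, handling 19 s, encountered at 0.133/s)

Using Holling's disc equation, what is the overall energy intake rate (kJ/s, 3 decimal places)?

R = Σλ_iE_i / (1 + Σλ_ih_i)
Numerator: 0.116×4.7 + 0.0537×10 + 0.15×2.1 + 0.133×3.4 = 1.849
Denominator: 1 + 0.116×14 + 0.0537×15 + 0.15×14 + 0.133×19 = 8.056
R = 1.849/8.056 = 0.2296 kJ/s

0.230 kJ/s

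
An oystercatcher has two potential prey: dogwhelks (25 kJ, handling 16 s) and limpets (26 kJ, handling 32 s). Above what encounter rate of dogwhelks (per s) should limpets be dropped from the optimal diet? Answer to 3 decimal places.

0.068 per s

The zero-one rule: include limpets iff E₂/h₂ > λE₁/(1+λh₁). Equality gives the switch point.
λE₁h₂ = E₂ + λE₂h₁ ⇒ λ = E₂/(E₁h₂ − E₂h₁) = 26/(800 − 416) = 0.06771 per s.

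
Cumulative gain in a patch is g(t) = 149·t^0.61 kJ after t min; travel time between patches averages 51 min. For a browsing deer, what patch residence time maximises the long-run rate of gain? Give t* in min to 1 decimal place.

79.8 min

Maximise g(t)/(T+t): set derivative to zero → g'(t)(T+t) = g(t).
g'(t) = 0.61·149·t^-0.39. Setting 0.61·149·t^-0.39 = 149·t^0.61/(51+t) gives 0.61(51+t) = t, so 0.39·t = 0.61×51.
t* = 0.61×51/0.39 = 79.77 min.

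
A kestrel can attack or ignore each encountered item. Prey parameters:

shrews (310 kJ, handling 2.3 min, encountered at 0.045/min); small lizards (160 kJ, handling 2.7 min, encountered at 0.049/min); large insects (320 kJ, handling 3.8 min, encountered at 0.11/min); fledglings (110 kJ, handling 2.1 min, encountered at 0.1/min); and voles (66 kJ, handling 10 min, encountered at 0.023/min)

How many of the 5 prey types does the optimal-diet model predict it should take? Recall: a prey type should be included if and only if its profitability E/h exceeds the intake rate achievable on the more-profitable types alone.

Rank by E/h (kJ/min): shrews 135, large insects 84.2, small lizards 59.3, fledglings 52.4, voles 6.6. Include each in turn until the next type's E/h falls below the running intake rate.
Rate on top 1: 12.64. large insects: 84.2 > 12.64 → include.
Rate on top 2: 32.3. small lizards: 59.3 > 32.3 → include.
Rate on top 3: 34.46. fledglings: 52.4 > 34.46 → include.
Rate on top 4: 36.48. voles: 6.6 < 36.48 → exclude; stop.
Optimal diet: shrews, large insects, small lizards, fledglings — 4 of 5 types.

4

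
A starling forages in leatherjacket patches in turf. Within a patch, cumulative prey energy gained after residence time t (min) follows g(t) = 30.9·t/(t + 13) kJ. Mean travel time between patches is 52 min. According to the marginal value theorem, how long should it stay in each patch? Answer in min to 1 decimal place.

By the marginal value theorem, leave when the instantaneous gain rate g'(t) equals the habitat-wide average g(t)/(T + t).
g'(t) = 30.9·13/(t + 13)². Setting 30.9·13/(t+13)² = 30.9t/[(t+13)(52+t)] gives 13(52+t) = t(t+13), so t² = 13×52 = 676.
t* = √676 = 26 min.

26.0 min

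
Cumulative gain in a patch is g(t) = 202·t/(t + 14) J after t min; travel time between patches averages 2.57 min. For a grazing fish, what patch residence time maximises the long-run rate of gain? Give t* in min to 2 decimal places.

6.00 min

Maximise g(t)/(T+t): set derivative to zero → g'(t)(T+t) = g(t).
g'(t) = 202·14/(t + 14)². Setting 202·14/(t+14)² = 202t/[(t+14)(2.57+t)] gives 14(2.57+t) = t(t+14), so t² = 14×2.57 = 35.98.
t* = √35.98 = 5.998 min.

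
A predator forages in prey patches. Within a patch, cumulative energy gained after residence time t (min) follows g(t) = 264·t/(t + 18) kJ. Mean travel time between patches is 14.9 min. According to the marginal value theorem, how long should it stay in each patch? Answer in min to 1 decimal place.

16.4 min

Optimal t* satisfies g'(t*) = g(t*)/(T + t*).
g'(t) = 264·18/(t + 18)². Setting 264·18/(t+18)² = 264t/[(t+18)(14.9+t)] gives 18(14.9+t) = t(t+18), so t² = 18×14.9 = 268.2.
t* = √268.2 = 16.38 min.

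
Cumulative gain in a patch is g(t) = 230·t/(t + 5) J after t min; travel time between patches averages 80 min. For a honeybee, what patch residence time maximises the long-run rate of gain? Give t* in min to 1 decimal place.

20.0 min

By the marginal value theorem, leave when the instantaneous gain rate g'(t) equals the habitat-wide average g(t)/(T + t).
g'(t) = 230·5/(t + 5)². Setting 230·5/(t+5)² = 230t/[(t+5)(80+t)] gives 5(80+t) = t(t+5), so t² = 5×80 = 400.
t* = √400 = 20 min.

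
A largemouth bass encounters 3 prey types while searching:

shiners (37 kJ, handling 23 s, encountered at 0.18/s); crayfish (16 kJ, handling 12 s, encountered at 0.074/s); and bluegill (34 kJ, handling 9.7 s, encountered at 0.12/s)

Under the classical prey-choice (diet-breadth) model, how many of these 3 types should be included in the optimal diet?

E/h in descending order: bluegill 3.51, shiners 1.61, crayfish 1.33 kJ/s. The optimal diet is the largest prefix of this list for which every included type satisfies E_i/h_i > R on the types above it.
Rate on top 1: 1.885. shiners: 1.61 < 1.885 → exclude; stop.
Optimal diet: bluegill — 1 of 3 types.

1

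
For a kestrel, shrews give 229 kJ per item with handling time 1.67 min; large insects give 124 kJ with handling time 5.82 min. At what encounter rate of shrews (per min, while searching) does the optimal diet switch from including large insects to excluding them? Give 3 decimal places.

At the threshold, the rate on shrews alone equals the profitability of large insects: λ·229/(1 + λ·1.67) = 124/5.82 = 21.31.
Rearranging, λ(229 − 21.31×1.67) = 21.31, so λ = 21.31/193.4 = 0.1102 per min.

0.110 per min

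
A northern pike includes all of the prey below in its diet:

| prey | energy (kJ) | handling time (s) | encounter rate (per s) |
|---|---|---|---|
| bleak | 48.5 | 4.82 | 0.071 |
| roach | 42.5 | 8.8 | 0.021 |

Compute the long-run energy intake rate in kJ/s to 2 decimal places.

2.84 kJ/s

Energy encountered per unit search time: 0.071×48.5 + 0.021×42.5 = 4.336 kJ/s.
Handling time per unit search time: 0.071×4.82 + 0.021×8.8 = 0.527.
Rate = 4.336/(1 + 0.527) = 2.84 kJ/s.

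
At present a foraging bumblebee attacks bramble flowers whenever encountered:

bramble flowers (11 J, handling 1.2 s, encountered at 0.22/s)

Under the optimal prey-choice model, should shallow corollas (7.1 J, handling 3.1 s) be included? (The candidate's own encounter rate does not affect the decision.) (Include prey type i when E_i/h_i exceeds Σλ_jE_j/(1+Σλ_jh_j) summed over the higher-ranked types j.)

Yes

Current rate: (0.22×11)/(1 + 0.22×1.2) = 1.915 J/s.
Profitability of shallow corollas: 7.1/3.1 = 2.29 J/s.
2.29 > 1.915, so adding shallow corollas raises the average — include it.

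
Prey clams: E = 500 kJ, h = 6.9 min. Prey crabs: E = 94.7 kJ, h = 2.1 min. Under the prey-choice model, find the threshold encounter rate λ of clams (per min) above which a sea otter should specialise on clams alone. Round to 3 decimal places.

0.239 per min

At the threshold, the rate on clams alone equals the profitability of crabs: λ·500/(1 + λ·6.9) = 94.7/2.1 = 45.1.
Rearranging, λ(500 − 45.1×6.9) = 45.1, so λ = 45.1/188.8 = 0.2388 per min.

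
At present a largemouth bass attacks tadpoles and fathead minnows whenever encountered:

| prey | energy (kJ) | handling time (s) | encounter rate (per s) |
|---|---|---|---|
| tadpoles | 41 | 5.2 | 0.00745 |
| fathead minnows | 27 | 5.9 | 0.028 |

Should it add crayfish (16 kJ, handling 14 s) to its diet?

Yes

On tadpoles and fathead minnows alone, R = ΣλE/(1+Σλh) = 1.061/1.204 = 0.8816 kJ/s.
Profitability of crayfish: 16/14 = 1.143 kJ/s.
Since 1.143 > R, including crayfish increases the long-run rate.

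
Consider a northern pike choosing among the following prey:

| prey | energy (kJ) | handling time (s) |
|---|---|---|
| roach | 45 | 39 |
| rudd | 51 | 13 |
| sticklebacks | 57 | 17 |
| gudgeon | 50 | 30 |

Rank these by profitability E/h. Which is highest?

Profitability E/h (kJ/s): roach = 45/39 = 1.15, rudd = 51/13 = 3.92, sticklebacks = 57/17 = 3.35, gudgeon = 50/30 = 1.67.
Ranked: rudd > sticklebacks > gudgeon > roach.

rudd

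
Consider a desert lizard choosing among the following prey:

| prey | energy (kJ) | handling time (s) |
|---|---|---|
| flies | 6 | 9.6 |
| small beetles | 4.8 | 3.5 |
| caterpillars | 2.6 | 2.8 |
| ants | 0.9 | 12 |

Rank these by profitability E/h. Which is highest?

small beetles

Profitability E/h (kJ/s): flies = 6/9.6 = 0.625, small beetles = 4.8/3.5 = 1.37, caterpillars = 2.6/2.8 = 0.929, ants = 0.9/12 = 0.075.
Ranked: small beetles > caterpillars > flies > ants.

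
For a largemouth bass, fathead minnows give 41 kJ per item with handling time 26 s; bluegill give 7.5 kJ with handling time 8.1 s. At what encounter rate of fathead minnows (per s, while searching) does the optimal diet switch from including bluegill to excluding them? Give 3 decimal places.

0.055 per s

At the threshold, the rate on fathead minnows alone equals the profitability of bluegill: λ·41/(1 + λ·26) = 7.5/8.1 = 0.9259.
Rearranging, λ(41 − 0.9259×26) = 0.9259, so λ = 0.9259/16.93 = 0.0547 per s.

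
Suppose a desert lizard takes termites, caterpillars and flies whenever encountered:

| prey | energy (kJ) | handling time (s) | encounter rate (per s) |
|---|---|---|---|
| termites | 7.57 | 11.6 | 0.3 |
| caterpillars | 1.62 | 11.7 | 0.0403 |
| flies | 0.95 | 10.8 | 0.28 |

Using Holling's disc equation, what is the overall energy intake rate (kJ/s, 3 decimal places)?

0.326 kJ/s

R = (0.3×7.57 + 0.0403×1.62 + 0.28×0.95) / (1 + 0.3×11.6 + 0.0403×11.7 + 0.28×10.8) = 2.602/7.976 = 0.3263 kJ/s.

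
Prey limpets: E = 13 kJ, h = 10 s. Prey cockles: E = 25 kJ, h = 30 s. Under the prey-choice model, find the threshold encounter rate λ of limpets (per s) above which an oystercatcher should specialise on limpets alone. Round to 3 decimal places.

At the threshold, the rate on limpets alone equals the profitability of cockles: λ·13/(1 + λ·10) = 25/30 = 0.8333.
Rearranging, λ(13 − 0.8333×10) = 0.8333, so λ = 0.8333/4.667 = 0.1786 per s.

0.179 per s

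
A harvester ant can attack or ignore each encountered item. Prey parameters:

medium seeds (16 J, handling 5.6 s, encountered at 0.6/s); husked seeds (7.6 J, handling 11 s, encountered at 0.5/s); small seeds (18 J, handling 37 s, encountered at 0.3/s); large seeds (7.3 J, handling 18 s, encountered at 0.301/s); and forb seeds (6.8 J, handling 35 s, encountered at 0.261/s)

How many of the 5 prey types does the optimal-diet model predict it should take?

1

E/h in descending order: medium seeds 2.86, husked seeds 0.691, small seeds 0.486, large seeds 0.406, forb seeds 0.194 J/s. The optimal diet is the largest prefix of this list for which every included type satisfies E_i/h_i > R on the types above it.
Rate on top 1: 2.202. husked seeds: 0.691 < 2.202 → exclude; stop.
Optimal diet: medium seeds — 1 of 5 types.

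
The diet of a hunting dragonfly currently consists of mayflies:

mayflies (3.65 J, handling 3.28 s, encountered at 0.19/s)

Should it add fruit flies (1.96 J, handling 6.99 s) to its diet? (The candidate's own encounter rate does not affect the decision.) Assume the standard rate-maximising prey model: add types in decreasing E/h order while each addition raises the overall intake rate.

No

Current rate: (0.19×3.65)/(1 + 0.19×3.28) = 0.4272 J/s.
Profitability of fruit flies: 1.96/6.99 = 0.2804 J/s.
0.2804 < 0.4272, so adding fruit flies would lower the average — exclude it.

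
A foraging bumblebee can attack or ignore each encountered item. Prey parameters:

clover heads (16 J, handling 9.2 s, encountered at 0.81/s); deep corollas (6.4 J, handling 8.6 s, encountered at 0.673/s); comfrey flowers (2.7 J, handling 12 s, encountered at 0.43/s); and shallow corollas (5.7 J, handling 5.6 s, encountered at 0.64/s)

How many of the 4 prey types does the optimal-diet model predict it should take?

Rank by E/h (J/s): clover heads 1.74, shallow corollas 1.02, deep corollas 0.744, comfrey flowers 0.225. Include each in turn until the next type's E/h falls below the running intake rate.
Rate on top 1: 1.533. shallow corollas: 1.02 < 1.533 → exclude; stop.
Optimal diet: clover heads — 1 of 4 types.

1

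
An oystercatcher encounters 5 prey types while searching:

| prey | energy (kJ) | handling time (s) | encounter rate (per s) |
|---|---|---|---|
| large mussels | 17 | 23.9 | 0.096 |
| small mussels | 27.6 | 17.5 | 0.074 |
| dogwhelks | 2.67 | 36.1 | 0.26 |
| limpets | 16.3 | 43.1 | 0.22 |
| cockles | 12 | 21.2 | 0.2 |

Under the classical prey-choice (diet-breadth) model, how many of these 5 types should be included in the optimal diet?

1

E/h in descending order: small mussels 1.58, large mussels 0.711, cockles 0.566, limpets 0.378, dogwhelks 0.074 kJ/s. The optimal diet is the largest prefix of this list for which every included type satisfies E_i/h_i > R on the types above it.
Rate on top 1: 0.8899. large mussels: 0.711 < 0.8899 → exclude; stop.
Optimal diet: small mussels — 1 of 5 types.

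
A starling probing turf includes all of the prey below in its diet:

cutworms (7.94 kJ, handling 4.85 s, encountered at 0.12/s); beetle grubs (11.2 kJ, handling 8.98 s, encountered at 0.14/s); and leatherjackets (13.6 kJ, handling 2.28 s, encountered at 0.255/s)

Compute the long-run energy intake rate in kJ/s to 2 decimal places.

Energy encountered per unit search time: 0.12×7.94 + 0.14×11.2 + 0.255×13.6 = 5.989 kJ/s.
Handling time per unit search time: 0.12×4.85 + 0.14×8.98 + 0.255×2.28 = 2.421.
Rate = 5.989/(1 + 2.421) = 1.751 kJ/s.

1.75 kJ/s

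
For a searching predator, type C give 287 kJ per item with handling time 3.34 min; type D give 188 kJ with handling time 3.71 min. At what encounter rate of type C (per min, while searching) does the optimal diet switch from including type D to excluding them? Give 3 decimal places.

0.430 per min

At the threshold, the rate on type C alone equals the profitability of type D: λ·287/(1 + λ·3.34) = 188/3.71 = 50.67.
Rearranging, λ(287 − 50.67×3.34) = 50.67, so λ = 50.67/117.7 = 0.4304 per min.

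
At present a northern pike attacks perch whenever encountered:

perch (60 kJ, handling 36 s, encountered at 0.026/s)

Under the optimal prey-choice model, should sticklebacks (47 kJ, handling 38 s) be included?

Yes

Intake rate on the current diet: R = (0.026×60) / (1 + 0.026×36) = 1.56/1.936 = 0.8058 kJ/s.
Profitability of sticklebacks: 47/38 = 1.237 kJ/s.
Since 1.237 > R, including sticklebacks increases the long-run rate.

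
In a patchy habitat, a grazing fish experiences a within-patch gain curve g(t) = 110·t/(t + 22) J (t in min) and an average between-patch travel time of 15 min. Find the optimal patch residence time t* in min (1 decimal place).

Maximise g(t)/(T+t): set derivative to zero → g'(t)(T+t) = g(t).
g'(t) = 110·22/(t + 22)². Setting 110·22/(t+22)² = 110t/[(t+22)(15+t)] gives 22(15+t) = t(t+22), so t² = 22×15 = 330.
t* = √330 = 18.17 min.

18.2 min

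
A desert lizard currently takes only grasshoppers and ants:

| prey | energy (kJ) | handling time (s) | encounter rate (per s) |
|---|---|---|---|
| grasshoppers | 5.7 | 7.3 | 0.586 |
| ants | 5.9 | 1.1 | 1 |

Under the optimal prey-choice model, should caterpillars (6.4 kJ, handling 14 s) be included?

No

Intake rate on the current diet: R = (0.586×5.7 + 1×5.9) / (1 + 0.586×7.3 + 1×1.1) = 9.24/6.378 = 1.449 kJ/s.
caterpillars: E/h = 6.4/14 = 0.4571 kJ/s.
Since 0.4571 < R, time spent handling caterpillars is better spent searching.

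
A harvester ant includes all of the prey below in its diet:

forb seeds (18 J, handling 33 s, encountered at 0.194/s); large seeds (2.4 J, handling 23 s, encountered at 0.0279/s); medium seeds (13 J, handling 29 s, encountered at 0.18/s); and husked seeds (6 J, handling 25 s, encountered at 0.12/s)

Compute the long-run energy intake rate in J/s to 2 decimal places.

Energy encountered per unit search time: 0.194×18 + 0.0279×2.4 + 0.18×13 + 0.12×6 = 6.619 J/s.
Handling time per unit search time: 0.194×33 + 0.0279×23 + 0.18×29 + 0.12×25 = 15.26.
Rate = 6.619/(1 + 15.26) = 0.407 J/s.

0.41 J/s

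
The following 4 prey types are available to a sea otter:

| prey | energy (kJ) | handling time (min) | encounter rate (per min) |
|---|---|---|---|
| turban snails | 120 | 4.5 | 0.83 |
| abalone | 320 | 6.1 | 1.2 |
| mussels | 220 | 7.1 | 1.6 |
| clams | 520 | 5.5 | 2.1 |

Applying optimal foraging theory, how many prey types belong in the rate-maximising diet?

Profitabilities (E/h, kJ/min): clams 94.5, abalone 52.5, mussels 31, turban snails 26.7. Add prey in this order while the next type's profitability exceeds the intake rate on those already taken.
Rate on top 1: 87.01. abalone: 52.5 < 87.01 → exclude; stop.
Optimal diet: clams — 1 of 4 types.

1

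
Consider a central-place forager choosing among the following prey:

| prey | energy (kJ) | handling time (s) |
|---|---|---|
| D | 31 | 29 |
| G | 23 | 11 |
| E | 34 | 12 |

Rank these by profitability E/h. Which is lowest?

Profitability E/h (kJ/s): D = 31/29 = 1.07, G = 23/11 = 2.09, E = 34/12 = 2.83.
Ranked: E > G > D.

D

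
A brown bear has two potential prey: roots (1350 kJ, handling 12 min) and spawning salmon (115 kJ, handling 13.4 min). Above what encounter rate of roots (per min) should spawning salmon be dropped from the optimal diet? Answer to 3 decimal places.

The zero-one rule: include spawning salmon iff E₂/h₂ > λE₁/(1+λh₁). Equality gives the switch point.
λE₁h₂ = E₂ + λE₂h₁ ⇒ λ = E₂/(E₁h₂ − E₂h₁) = 115/(1.809e+04 − 1380) = 0.006882 per min.

0.007 per min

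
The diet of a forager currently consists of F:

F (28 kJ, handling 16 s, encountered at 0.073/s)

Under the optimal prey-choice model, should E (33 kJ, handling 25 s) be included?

Yes

Intake rate on the current diet: R = (0.073×28) / (1 + 0.073×16) = 2.044/2.168 = 0.9428 kJ/s.
Profitability of E: 33/25 = 1.32 kJ/s.
Since 1.32 > R, including E increases the long-run rate.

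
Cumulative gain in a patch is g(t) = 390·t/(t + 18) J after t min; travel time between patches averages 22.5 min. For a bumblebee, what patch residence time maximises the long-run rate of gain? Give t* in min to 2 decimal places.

20.12 min

Maximise g(t)/(T+t): set derivative to zero → g'(t)(T+t) = g(t).
g'(t) = 390·18/(t + 18)². Setting 390·18/(t+18)² = 390t/[(t+18)(22.5+t)] gives 18(22.5+t) = t(t+18), so t² = 18×22.5 = 405.
t* = √405 = 20.12 min.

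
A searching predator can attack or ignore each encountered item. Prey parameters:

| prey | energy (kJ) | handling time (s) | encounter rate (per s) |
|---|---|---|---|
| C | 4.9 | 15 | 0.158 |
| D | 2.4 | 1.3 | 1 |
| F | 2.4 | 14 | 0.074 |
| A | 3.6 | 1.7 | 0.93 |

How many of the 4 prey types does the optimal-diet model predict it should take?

Rank by E/h (kJ/s): A 2.12, D 1.85, C 0.327, F 0.171. Include each in turn until the next type's E/h falls below the running intake rate.
Rate on top 1: 1.297. D: 1.85 > 1.297 → include.
Rate on top 2: 1.481. C: 0.327 < 1.481 → exclude; stop.
Optimal diet: A, D — 2 of 4 types.

2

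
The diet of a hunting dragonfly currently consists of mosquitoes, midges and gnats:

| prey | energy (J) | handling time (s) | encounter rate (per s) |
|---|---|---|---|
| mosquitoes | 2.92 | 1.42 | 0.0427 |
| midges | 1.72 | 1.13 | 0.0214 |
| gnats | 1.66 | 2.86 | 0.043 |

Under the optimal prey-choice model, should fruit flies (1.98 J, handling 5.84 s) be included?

Yes

On mosquitoes, midges and gnats alone, R = ΣλE/(1+Σλh) = 0.2329/1.208 = 0.1928 J/s.
Profitability of fruit flies: 1.98/5.84 = 0.339 J/s.
0.339 > 0.1928, so adding fruit flies raises the average — include it.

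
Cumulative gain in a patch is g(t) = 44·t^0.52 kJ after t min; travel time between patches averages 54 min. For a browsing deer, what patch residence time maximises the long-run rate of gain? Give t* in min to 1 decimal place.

58.5 min

Optimal t* satisfies g'(t*) = g(t*)/(T + t*).
g'(t) = 0.52·44·t^-0.48. Setting 0.52·44·t^-0.48 = 44·t^0.52/(54+t) gives 0.52(54+t) = t, so 0.48·t = 0.52×54.
t* = 0.52×54/0.48 = 58.5 min.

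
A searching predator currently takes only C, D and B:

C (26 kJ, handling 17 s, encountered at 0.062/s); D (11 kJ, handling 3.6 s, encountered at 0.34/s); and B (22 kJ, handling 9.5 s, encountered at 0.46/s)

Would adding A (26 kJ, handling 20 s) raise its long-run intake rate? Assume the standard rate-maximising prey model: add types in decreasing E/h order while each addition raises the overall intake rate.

No

Current rate: (0.062×26 + 0.34×11 + 0.46×22)/(1 + 0.062×17 + 0.34×3.6 + 0.46×9.5) = 2.023 kJ/s.
Profitability of A: 26/20 = 1.3 kJ/s.
1.3 < 2.023, so adding A would lower the average — exclude it.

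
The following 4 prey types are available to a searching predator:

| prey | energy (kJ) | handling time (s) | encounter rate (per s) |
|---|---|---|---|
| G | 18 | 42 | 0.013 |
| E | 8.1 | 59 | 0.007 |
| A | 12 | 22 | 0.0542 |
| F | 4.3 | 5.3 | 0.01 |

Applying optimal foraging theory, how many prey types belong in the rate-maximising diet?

3

E/h in descending order: F 0.811, A 0.545, G 0.429, E 0.137 kJ/s. The optimal diet is the largest prefix of this list for which every included type satisfies E_i/h_i > R on the types above it.
Rate on top 1: 0.04084. A: 0.545 > 0.04084 → include.
Rate on top 2: 0.3088. G: 0.429 > 0.3088 → include.
Rate on top 3: 0.3322. E: 0.137 < 0.3322 → exclude; stop.
Optimal diet: F, A, G — 3 of 4 types.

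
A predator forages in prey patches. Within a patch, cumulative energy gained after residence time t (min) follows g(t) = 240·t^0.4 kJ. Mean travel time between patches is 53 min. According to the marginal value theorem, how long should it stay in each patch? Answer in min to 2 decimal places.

By the marginal value theorem, leave when the instantaneous gain rate g'(t) equals the habitat-wide average g(t)/(T + t).
g'(t) = 0.4·240·t^-0.6. Setting 0.4·240·t^-0.6 = 240·t^0.4/(53+t) gives 0.4(53+t) = t, so 0.60·t = 0.4×53.
t* = 0.4×53/0.60 = 35.33 min.

35.33 min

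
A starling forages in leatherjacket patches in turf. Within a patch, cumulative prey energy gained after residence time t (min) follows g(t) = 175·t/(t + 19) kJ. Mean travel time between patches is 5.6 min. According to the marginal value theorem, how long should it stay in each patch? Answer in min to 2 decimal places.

By the marginal value theorem, leave when the instantaneous gain rate g'(t) equals the habitat-wide average g(t)/(T + t).
g'(t) = 175·19/(t + 19)². Setting 175·19/(t+19)² = 175t/[(t+19)(5.6+t)] gives 19(5.6+t) = t(t+19), so t² = 19×5.6 = 106.4.
t* = √106.4 = 10.32 min.

10.32 min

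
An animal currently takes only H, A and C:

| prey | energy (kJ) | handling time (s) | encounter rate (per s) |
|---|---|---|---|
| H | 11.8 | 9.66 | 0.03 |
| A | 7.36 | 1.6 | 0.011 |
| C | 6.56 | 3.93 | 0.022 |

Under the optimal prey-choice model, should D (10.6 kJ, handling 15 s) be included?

On H, A and C alone, R = ΣλE/(1+Σλh) = 0.5793/1.394 = 0.4156 kJ/s.
Profitability of D: 10.6/15 = 0.7067 kJ/s.
0.7067 > 0.4156, so adding D raises the average — include it.

Yes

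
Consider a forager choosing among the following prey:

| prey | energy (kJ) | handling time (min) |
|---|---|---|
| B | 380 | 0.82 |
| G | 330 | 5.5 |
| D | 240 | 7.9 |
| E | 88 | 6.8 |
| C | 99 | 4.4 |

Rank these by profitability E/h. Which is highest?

In descending order of E/h:
B: 380/0.82 = 463 kJ/min
G: 330/5.5 = 60 kJ/min
D: 240/7.9 = 30.4 kJ/min
C: 99/4.4 = 22.5 kJ/min
E: 88/6.8 = 12.9 kJ/min

B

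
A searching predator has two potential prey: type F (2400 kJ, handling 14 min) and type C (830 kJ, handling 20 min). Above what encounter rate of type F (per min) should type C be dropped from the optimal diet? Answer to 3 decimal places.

At the threshold, the rate on type F alone equals the profitability of type C: λ·2400/(1 + λ·14) = 830/20 = 41.5.
Rearranging, λ(2400 − 41.5×14) = 41.5, so λ = 41.5/1819 = 0.02281 per min.

0.023 per min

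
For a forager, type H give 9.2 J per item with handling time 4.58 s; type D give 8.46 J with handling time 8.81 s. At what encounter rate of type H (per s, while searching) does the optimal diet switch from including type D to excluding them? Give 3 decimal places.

0.200 per s

The zero-one rule: include type D iff E₂/h₂ > λE₁/(1+λh₁). Equality gives the switch point.
λE₁h₂ = E₂ + λE₂h₁ ⇒ λ = E₂/(E₁h₂ − E₂h₁) = 8.46/(81.05 − 38.75) = 0.2 per s.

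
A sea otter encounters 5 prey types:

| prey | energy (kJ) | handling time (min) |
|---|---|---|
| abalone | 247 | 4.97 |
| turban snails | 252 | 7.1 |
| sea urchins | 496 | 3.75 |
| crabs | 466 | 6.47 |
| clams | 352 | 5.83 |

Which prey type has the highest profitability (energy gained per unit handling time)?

Profitability E/h (kJ/min): abalone = 247/4.97 = 49.7, turban snails = 252/7.1 = 35.5, sea urchins = 496/3.75 = 132, crabs = 466/6.47 = 72, clams = 352/5.83 = 60.4.
Ranked: sea urchins > crabs > clams > abalone > turban snails.

sea urchins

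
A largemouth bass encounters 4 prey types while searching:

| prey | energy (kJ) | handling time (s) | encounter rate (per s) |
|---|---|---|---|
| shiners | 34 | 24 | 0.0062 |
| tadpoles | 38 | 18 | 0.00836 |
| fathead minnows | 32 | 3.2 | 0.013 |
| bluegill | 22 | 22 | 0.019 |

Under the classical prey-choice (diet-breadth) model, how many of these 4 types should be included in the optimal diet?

Rank by E/h (kJ/s): fathead minnows 10, tadpoles 2.11, shiners 1.42, bluegill 1. Include each in turn until the next type's E/h falls below the running intake rate.
Rate on top 1: 0.3994. tadpoles: 2.11 > 0.3994 → include.
Rate on top 2: 0.6155. shiners: 1.42 > 0.6155 → include.
Rate on top 3: 0.7044. bluegill: 1 > 0.7044 → include.
Optimal diet: fathead minnows, tadpoles, shiners, bluegill — 4 of 4 types.

4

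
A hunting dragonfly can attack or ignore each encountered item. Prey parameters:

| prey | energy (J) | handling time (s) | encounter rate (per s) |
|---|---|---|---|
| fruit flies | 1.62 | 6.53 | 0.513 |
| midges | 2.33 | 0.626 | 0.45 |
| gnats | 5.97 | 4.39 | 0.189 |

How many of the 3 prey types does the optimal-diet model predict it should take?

2

Profitabilities (E/h, J/s): midges 3.72, gnats 1.36, fruit flies 0.248. Add prey in this order while the next type's profitability exceeds the intake rate on those already taken.
Rate on top 1: 0.8181. gnats: 1.36 > 0.8181 → include.
Rate on top 2: 1.031. fruit flies: 0.248 < 1.031 → exclude; stop.
Optimal diet: midges, gnats — 2 of 3 types.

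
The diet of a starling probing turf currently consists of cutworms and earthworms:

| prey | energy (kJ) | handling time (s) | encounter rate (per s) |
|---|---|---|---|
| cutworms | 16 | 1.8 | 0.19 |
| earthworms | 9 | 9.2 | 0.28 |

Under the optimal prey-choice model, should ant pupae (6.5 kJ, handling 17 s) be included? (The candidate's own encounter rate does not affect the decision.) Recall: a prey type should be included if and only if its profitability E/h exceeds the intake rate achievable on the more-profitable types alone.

No

Intake rate on the current diet: R = (0.19×16 + 0.28×9) / (1 + 0.19×1.8 + 0.28×9.2) = 5.56/3.918 = 1.419 kJ/s.
Profitability of ant pupae: 6.5/17 = 0.3824 kJ/s.
Since 0.3824 < R, time spent handling ant pupae is better spent searching.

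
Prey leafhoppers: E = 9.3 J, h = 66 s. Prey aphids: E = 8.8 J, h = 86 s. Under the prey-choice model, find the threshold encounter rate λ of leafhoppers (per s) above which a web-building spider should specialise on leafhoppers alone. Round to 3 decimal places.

0.040 per s

The zero-one rule: include aphids iff E₂/h₂ > λE₁/(1+λh₁). Equality gives the switch point.
λE₁h₂ = E₂ + λE₂h₁ ⇒ λ = E₂/(E₁h₂ − E₂h₁) = 8.8/(799.8 − 580.8) = 0.04018 per s.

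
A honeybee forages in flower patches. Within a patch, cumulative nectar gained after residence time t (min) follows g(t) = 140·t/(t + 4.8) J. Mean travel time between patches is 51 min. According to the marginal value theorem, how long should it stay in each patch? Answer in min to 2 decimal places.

15.65 min

Maximise g(t)/(T+t): set derivative to zero → g'(t)(T+t) = g(t).
g'(t) = 140·4.8/(t + 4.8)². Setting 140·4.8/(t+4.8)² = 140t/[(t+4.8)(51+t)] gives 4.8(51+t) = t(t+4.8), so t² = 4.8×51 = 244.8.
t* = √244.8 = 15.65 min.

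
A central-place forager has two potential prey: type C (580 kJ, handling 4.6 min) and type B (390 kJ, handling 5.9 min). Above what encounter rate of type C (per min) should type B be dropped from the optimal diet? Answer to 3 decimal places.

The zero-one rule: include type B iff E₂/h₂ > λE₁/(1+λh₁). Equality gives the switch point.
λE₁h₂ = E₂ + λE₂h₁ ⇒ λ = E₂/(E₁h₂ − E₂h₁) = 390/(3422 − 1794) = 0.2396 per min.

0.240 per min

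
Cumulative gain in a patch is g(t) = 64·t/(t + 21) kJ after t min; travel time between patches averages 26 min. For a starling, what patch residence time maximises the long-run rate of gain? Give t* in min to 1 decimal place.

23.4 min

Optimal t* satisfies g'(t*) = g(t*)/(T + t*).
g'(t) = 64·21/(t + 21)². Setting 64·21/(t+21)² = 64t/[(t+21)(26+t)] gives 21(26+t) = t(t+21), so t² = 21×26 = 546.
t* = √546 = 23.37 min.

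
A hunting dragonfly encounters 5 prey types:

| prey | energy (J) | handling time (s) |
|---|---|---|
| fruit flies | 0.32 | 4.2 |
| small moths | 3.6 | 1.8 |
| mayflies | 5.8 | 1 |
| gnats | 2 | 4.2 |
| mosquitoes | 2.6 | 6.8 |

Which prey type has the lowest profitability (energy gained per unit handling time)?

Profitability E/h (J/s): fruit flies = 0.32/4.2 = 0.0762, small moths = 3.6/1.8 = 2, mayflies = 5.8/1 = 5.8, gnats = 2/4.2 = 0.476, mosquitoes = 2.6/6.8 = 0.382.
Ranked: mayflies > small moths > gnats > mosquitoes > fruit flies.

fruit flies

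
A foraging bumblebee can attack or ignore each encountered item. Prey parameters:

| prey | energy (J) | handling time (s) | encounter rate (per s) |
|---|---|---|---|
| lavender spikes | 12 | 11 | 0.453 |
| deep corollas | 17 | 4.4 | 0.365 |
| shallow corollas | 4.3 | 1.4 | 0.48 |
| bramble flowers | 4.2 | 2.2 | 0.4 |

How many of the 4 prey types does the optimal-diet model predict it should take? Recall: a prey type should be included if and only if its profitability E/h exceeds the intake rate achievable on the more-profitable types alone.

E/h in descending order: deep corollas 3.86, shallow corollas 3.07, bramble flowers 1.91, lavender spikes 1.09 J/s. The optimal diet is the largest prefix of this list for which every included type satisfies E_i/h_i > R on the types above it.
Rate on top 1: 2.381. shallow corollas: 3.07 > 2.381 → include.
Rate on top 2: 2.523. bramble flowers: 1.91 < 2.523 → exclude; stop.
Optimal diet: deep corollas, shallow corollas — 2 of 4 types.

2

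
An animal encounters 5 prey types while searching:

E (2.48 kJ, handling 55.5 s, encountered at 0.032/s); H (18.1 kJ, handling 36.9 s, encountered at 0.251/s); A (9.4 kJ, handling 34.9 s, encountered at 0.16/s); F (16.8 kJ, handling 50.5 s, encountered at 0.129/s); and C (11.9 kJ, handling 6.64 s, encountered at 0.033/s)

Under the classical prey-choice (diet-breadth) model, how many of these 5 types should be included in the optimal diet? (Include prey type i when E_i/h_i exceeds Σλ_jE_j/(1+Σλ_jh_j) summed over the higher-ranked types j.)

2

Rank by E/h (kJ/s): C 1.79, H 0.491, F 0.333, A 0.269, E 0.0447. Include each in turn until the next type's E/h falls below the running intake rate.
Rate on top 1: 0.3221. H: 0.491 > 0.3221 → include.
Rate on top 2: 0.4709. F: 0.333 < 0.4709 → exclude; stop.
Optimal diet: C, H — 2 of 5 types.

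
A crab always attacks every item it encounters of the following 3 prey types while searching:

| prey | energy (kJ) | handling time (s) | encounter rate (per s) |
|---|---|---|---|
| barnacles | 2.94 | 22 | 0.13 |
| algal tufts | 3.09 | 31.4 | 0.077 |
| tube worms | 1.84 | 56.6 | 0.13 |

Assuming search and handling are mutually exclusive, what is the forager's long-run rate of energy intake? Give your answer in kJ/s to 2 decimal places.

0.06 kJ/s

Energy encountered per unit search time: 0.13×2.94 + 0.077×3.09 + 0.13×1.84 = 0.8593 kJ/s.
Handling time per unit search time: 0.13×22 + 0.077×31.4 + 0.13×56.6 = 12.64.
Rate = 0.8593/(1 + 12.64) = 0.06302 kJ/s.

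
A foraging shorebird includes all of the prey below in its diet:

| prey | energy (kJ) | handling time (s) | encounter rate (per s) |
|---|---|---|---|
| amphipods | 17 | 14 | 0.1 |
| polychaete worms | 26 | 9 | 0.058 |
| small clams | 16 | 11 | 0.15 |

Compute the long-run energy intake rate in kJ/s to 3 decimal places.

1.227 kJ/s

R = Σλ_iE_i / (1 + Σλ_ih_i)
Numerator: 0.1×17 + 0.058×26 + 0.15×16 = 5.608
Denominator: 1 + 0.1×14 + 0.058×9 + 0.15×11 = 4.572
R = 5.608/4.572 = 1.227 kJ/s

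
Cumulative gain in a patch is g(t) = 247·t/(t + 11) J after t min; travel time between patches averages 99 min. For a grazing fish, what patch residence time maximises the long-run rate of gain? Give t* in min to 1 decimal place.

33.0 min

By the marginal value theorem, leave when the instantaneous gain rate g'(t) equals the habitat-wide average g(t)/(T + t).
g'(t) = 247·11/(t + 11)². Setting 247·11/(t+11)² = 247t/[(t+11)(99+t)] gives 11(99+t) = t(t+11), so t² = 11×99 = 1089.
t* = √1089 = 33 min.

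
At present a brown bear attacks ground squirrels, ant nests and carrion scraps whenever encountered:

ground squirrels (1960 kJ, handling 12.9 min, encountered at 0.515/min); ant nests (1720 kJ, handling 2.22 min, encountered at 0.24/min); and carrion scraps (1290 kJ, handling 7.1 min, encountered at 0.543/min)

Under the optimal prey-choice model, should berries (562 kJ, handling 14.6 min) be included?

No

On ground squirrels, ant nests and carrion scraps alone, R = ΣλE/(1+Σλh) = 2123/12.03 = 176.4 kJ/min.
berries: E/h = 562/14.6 = 38.49 kJ/min.
38.49 < 176.4, so adding berries would lower the average — exclude it.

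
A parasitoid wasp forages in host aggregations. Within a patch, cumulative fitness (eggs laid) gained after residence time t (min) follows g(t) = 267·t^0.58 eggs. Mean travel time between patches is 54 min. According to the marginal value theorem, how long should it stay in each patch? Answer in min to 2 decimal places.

74.57 min

Optimal t* satisfies g'(t*) = g(t*)/(T + t*).
g'(t) = 0.58·267·t^-0.42. Setting 0.58·267·t^-0.42 = 267·t^0.58/(54+t) gives 0.58(54+t) = t, so 0.42·t = 0.58×54.
t* = 0.58×54/0.42 = 74.57 min.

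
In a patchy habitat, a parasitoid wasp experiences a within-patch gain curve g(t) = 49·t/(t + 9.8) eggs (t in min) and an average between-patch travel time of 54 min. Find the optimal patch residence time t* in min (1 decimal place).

23.0 min

Optimal t* satisfies g'(t*) = g(t*)/(T + t*).
g'(t) = 49·9.8/(t + 9.8)². Setting 49·9.8/(t+9.8)² = 49t/[(t+9.8)(54+t)] gives 9.8(54+t) = t(t+9.8), so t² = 9.8×54 = 529.2.
t* = √529.2 = 23 min.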